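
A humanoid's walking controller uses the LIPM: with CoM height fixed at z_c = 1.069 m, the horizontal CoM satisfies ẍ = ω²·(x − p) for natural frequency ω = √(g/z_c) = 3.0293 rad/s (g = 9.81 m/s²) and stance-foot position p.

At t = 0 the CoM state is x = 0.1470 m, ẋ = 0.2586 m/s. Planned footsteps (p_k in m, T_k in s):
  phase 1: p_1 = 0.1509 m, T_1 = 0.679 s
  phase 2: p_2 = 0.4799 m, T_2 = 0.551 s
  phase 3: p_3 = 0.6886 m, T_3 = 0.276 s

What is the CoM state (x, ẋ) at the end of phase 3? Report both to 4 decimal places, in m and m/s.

phase 1: p=0.1509, T=0.679, ωT=2.056895, cosh=3.974747, sinh=3.846897; start (x,ẋ)=(0.147000, 0.258600) → end (x,ẋ)=(0.463794, 0.982421)
phase 2: p=0.4799, T=0.551, ωT=1.669144, cosh=2.748016, sinh=2.559608; start (x,ẋ)=(0.463794, 0.982421) → end (x,ẋ)=(1.265737, 2.574824)
phase 3: p=0.6886, T=0.276, ωT=0.836087, cosh=1.370362, sinh=0.936959; start (x,ẋ)=(1.265737, 2.574824) → end (x,ẋ)=(2.275876, 5.166543)

x = 2.2759, ẋ = 5.1665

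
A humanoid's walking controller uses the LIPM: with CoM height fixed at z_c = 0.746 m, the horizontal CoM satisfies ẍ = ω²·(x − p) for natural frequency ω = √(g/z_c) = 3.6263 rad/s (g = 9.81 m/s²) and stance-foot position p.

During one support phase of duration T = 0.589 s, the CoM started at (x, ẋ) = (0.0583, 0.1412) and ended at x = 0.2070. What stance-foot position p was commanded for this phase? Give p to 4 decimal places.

ωT = 3.6263·0.589 = 2.135891; cosh(ωT) = 4.291361, sinh(ωT) = 4.173222
x(T) = p + (x₀−p)·cosh(ωT) + (ẋ₀/ω)·sinh(ωT) ⇒ p·(1 − cosh) = x(T) − x₀·cosh − (ẋ₀/ω)·sinh
numerator   = 0.2070 − (0.0583)·4.291361 − (0.1412/3.6263)·4.173222 = -0.205682
denominator = 1 − 4.291361 = -3.291361
p = -0.205682 / -3.291361 = 0.0625

p = 0.0625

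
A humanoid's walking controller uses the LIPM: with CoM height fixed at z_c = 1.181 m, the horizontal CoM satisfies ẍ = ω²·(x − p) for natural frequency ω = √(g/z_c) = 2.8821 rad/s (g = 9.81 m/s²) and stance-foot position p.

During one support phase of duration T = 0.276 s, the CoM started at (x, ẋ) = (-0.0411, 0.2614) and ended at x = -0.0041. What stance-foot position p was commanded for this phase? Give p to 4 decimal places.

p = 0.0879

ωT = 2.8821·0.276 = 0.795460; cosh(ωT) = 1.333416, sinh(ωT) = 0.882043
x(T) = p + (x₀−p)·cosh(ωT) + (ẋ₀/ω)·sinh(ωT) ⇒ p·(1 − cosh) = x(T) − x₀·cosh − (ẋ₀/ω)·sinh
numerator   = -0.0041 − (-0.0411)·1.333416 − (0.2614/2.8821)·0.882043 = -0.029296
denominator = 1 − 1.333416 = -0.333416
p = -0.029296 / -0.333416 = 0.0879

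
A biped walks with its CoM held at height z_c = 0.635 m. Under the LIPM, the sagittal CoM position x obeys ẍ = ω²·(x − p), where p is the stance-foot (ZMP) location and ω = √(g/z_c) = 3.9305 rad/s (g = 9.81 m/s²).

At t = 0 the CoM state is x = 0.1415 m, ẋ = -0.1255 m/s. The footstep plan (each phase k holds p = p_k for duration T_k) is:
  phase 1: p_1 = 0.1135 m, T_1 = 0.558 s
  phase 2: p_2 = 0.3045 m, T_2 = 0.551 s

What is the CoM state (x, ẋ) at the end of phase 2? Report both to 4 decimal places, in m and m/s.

x = -0.6925, ẋ = -3.8356

phase 1: p=0.1135, T=0.558, ωT=2.193219, cosh=4.537789, sinh=4.426232; start (x,ẋ)=(0.141500, -0.125500) → end (x,ẋ)=(0.099229, -0.082368)
phase 2: p=0.3045, T=0.551, ωT=2.165706, cosh=4.417711, sinh=4.303042; start (x,ẋ)=(0.099229, -0.082368) → end (x,ẋ)=(-0.692501, -3.835640)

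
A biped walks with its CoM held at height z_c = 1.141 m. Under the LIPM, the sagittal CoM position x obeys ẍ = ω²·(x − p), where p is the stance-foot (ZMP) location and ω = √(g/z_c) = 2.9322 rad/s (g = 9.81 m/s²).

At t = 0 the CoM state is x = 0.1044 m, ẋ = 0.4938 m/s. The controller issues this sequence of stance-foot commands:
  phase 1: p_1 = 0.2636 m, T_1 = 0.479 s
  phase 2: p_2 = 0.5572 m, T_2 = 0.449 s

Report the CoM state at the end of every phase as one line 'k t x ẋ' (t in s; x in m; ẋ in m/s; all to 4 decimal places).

1 0.4790 0.2421 0.1729
2 0.9280 0.0294 -1.2537

phase 1: p=0.2636, T=0.479, ωT=1.404524, cosh=2.159535, sinh=1.914051; start (x,ẋ)=(0.104400, 0.493800) → end (x,ẋ)=(0.242140, 0.172887)
phase 2: p=0.5572, T=0.449, ωT=1.316558, cosh=1.999307, sinh=1.731251; start (x,ẋ)=(0.242140, 0.172887) → end (x,ẋ)=(0.029375, -1.253709)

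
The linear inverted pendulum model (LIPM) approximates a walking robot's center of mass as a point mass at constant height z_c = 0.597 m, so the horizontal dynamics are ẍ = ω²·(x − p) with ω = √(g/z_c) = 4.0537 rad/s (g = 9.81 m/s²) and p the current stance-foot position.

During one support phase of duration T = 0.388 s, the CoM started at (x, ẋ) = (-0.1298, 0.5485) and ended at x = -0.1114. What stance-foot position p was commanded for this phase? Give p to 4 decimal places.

p = 0.0642

ωT = 4.0537·0.388 = 1.572836; cosh(ωT) = 2.513877, sinh(ωT) = 2.306421
x(T) = p + (x₀−p)·cosh(ωT) + (ẋ₀/ω)·sinh(ωT) ⇒ p·(1 − cosh) = x(T) − x₀·cosh − (ẋ₀/ω)·sinh
numerator   = -0.1114 − (-0.1298)·2.513877 − (0.5485/4.0537)·2.306421 = -0.097177
denominator = 1 − 2.513877 = -1.513877
p = -0.097177 / -1.513877 = 0.0642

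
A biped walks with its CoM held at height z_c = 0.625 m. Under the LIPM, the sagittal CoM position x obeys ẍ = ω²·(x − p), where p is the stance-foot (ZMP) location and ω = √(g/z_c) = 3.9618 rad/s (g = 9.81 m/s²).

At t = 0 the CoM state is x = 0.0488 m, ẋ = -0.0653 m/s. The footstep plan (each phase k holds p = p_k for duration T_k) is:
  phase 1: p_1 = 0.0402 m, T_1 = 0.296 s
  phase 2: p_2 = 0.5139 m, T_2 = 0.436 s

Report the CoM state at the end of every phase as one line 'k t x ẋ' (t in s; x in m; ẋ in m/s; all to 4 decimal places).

1 0.2960 0.0313 -0.0658
2 0.7320 -0.9316 -5.3986

phase 1: p=0.0402, T=0.296, ωT=1.172693, cosh=1.770106, sinh=1.460574; start (x,ẋ)=(0.048800, -0.065300) → end (x,ẋ)=(0.031349, -0.065824)
phase 2: p=0.5139, T=0.436, ωT=1.727345, cosh=2.901726, sinh=2.723970; start (x,ẋ)=(0.031349, -0.065824) → end (x,ẋ)=(-0.931588, -5.398608)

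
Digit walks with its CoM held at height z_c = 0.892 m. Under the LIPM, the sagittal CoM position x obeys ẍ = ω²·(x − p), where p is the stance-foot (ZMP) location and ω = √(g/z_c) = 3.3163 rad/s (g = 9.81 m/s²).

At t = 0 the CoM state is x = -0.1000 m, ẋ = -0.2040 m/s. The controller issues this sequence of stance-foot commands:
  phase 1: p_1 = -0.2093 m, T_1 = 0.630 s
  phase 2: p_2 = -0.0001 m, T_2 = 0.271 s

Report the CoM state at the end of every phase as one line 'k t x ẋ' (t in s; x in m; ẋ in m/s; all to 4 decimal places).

phase 1: p=-0.2093, T=0.630, ωT=2.089269, cosh=4.101392, sinh=3.977615; start (x,ẋ)=(-0.100000, -0.204000) → end (x,ẋ)=(-0.005698, 0.605088)
phase 2: p=-0.0001, T=0.271, ωT=0.898717, cosh=1.431771, sinh=1.024679; start (x,ẋ)=(-0.005698, 0.605088) → end (x,ẋ)=(0.178847, 0.847324)

1 0.6300 -0.0057 0.6051
2 0.9010 0.1788 0.8473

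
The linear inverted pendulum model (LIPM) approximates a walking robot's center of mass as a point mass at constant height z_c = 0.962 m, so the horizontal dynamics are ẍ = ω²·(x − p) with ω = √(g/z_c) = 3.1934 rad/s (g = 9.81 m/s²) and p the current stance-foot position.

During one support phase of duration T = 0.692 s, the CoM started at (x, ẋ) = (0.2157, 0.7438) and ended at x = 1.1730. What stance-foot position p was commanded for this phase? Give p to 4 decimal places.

p = 0.2410

ωT = 3.1934·0.692 = 2.209833; cosh(ωT) = 4.611956, sinh(ωT) = 4.502237
x(T) = p + (x₀−p)·cosh(ωT) + (ẋ₀/ω)·sinh(ωT) ⇒ p·(1 − cosh) = x(T) − x₀·cosh − (ẋ₀/ω)·sinh
numerator   = 1.1730 − (0.2157)·4.611956 − (0.7438/3.1934)·4.502237 = -0.870450
denominator = 1 − 4.611956 = -3.611956
p = -0.870450 / -3.611956 = 0.2410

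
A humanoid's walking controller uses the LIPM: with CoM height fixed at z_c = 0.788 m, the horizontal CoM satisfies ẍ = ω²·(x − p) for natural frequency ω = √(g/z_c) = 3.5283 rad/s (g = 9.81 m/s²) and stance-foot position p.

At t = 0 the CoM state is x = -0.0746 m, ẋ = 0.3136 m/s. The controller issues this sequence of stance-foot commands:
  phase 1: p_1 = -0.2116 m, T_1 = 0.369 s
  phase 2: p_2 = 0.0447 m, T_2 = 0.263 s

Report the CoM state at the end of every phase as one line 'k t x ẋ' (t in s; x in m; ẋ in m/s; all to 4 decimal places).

1 0.3690 0.2102 1.4419
2 0.6320 0.7227 2.7315

phase 1: p=-0.2116, T=0.369, ωT=1.301943, cosh=1.974217, sinh=1.702215; start (x,ẋ)=(-0.074600, 0.313600) → end (x,ẋ)=(0.210163, 1.441926)
phase 2: p=0.0447, T=0.263, ωT=0.927943, cosh=1.462333, sinh=1.066967; start (x,ẋ)=(0.210163, 1.441926) → end (x,ẋ)=(0.722704, 2.731475)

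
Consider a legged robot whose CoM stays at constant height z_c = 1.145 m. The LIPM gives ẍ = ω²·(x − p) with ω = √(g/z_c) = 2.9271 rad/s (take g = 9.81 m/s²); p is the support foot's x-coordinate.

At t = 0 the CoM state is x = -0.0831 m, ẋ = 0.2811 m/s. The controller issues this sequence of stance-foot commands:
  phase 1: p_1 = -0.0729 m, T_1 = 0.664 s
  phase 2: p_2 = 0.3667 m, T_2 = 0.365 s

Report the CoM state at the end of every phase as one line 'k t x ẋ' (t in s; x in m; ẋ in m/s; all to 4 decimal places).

phase 1: p=-0.0729, T=0.664, ωT=1.943594, cosh=3.563498, sinh=3.420310; start (x,ẋ)=(-0.083100, 0.281100) → end (x,ẋ)=(0.219217, 0.899581)
phase 2: p=0.3667, T=0.365, ωT=1.068391, cosh=1.627127, sinh=1.283567; start (x,ẋ)=(0.219217, 0.899581) → end (x,ẋ)=(0.521203, 0.909621)

1 0.6640 0.2192 0.8996
2 1.0290 0.5212 0.9096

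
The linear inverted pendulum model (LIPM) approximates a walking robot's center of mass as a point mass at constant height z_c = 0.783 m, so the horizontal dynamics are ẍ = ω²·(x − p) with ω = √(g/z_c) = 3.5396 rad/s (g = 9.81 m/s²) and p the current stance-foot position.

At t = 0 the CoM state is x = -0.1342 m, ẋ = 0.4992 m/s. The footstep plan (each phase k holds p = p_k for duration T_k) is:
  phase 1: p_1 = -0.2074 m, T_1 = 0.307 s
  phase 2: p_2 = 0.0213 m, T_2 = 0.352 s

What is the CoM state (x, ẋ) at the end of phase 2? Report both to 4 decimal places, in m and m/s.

phase 1: p=-0.2074, T=0.307, ωT=1.086657, cosh=1.650845, sinh=1.313503; start (x,ẋ)=(-0.134200, 0.499200) → end (x,ẋ)=(0.098689, 1.164429)
phase 2: p=0.0213, T=0.352, ωT=1.245939, cosh=1.881934, sinh=1.594264; start (x,ẋ)=(0.098689, 1.164429) → end (x,ẋ)=(0.691409, 2.628089)

x = 0.6914, ẋ = 2.6281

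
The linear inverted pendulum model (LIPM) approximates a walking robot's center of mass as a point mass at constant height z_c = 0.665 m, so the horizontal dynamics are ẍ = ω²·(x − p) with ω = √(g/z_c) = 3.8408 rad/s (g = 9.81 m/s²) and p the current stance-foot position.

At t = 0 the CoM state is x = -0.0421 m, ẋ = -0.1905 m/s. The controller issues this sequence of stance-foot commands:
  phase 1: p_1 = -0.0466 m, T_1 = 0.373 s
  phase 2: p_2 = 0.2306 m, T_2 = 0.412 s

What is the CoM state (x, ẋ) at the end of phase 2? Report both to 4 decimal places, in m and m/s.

x = -0.9309, ẋ = -4.2523

phase 1: p=-0.0466, T=0.373, ωT=1.432618, cosh=2.214169, sinh=1.975486; start (x,ẋ)=(-0.042100, -0.190500) → end (x,ẋ)=(-0.134618, -0.387656)
phase 2: p=0.2306, T=0.412, ωT=1.582410, cosh=2.536074, sinh=2.330595; start (x,ẋ)=(-0.134618, -0.387656) → end (x,ẋ)=(-0.930850, -4.252321)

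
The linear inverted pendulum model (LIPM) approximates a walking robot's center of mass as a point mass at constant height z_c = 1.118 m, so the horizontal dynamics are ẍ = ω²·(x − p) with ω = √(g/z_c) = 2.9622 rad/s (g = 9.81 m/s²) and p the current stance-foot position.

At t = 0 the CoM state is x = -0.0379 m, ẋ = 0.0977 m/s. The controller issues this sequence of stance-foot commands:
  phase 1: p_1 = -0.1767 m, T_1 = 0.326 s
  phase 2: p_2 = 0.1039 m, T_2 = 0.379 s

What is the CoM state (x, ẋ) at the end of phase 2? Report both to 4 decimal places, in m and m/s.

phase 1: p=-0.1767, T=0.326, ωT=0.965677, cosh=1.503646, sinh=1.122920; start (x,ẋ)=(-0.037900, 0.097700) → end (x,ẋ)=(0.069042, 0.608599)
phase 2: p=0.1039, T=0.379, ωT=1.122674, cosh=1.699234, sinh=1.373826; start (x,ẋ)=(0.069042, 0.608599) → end (x,ẋ)=(0.326928, 0.892297)

x = 0.3269, ẋ = 0.8923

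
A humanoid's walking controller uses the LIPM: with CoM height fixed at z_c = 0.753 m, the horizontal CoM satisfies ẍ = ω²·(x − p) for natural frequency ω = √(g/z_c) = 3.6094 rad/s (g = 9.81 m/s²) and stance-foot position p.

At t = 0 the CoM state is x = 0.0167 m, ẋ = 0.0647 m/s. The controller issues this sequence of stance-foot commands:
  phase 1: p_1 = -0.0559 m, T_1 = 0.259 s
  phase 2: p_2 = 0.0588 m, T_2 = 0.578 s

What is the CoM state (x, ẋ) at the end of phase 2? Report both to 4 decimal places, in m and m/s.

phase 1: p=-0.0559, T=0.259, ωT=0.934835, cosh=1.469721, sinh=1.077071; start (x,ẋ)=(0.016700, 0.064700) → end (x,ẋ)=(0.070109, 0.377329)
phase 2: p=0.0588, T=0.578, ωT=2.086233, cosh=4.089336, sinh=3.965182; start (x,ẋ)=(0.070109, 0.377329) → end (x,ẋ)=(0.519568, 1.704876)

x = 0.5196, ẋ = 1.7049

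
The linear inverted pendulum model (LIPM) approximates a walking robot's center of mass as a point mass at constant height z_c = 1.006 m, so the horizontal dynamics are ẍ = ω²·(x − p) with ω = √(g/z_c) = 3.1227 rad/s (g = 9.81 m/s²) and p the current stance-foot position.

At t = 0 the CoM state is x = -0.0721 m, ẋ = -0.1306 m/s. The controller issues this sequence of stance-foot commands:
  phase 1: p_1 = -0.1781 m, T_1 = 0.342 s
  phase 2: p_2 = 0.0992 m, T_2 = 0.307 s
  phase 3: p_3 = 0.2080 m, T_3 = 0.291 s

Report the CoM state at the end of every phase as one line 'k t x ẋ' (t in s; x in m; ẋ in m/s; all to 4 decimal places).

1 0.3420 -0.0593 0.2122
2 0.6490 -0.0623 -0.2333
3 0.9400 -0.2595 -1.2136

phase 1: p=-0.1781, T=0.342, ωT=1.067963, cosh=1.626578, sinh=1.282870; start (x,ẋ)=(-0.072100, -0.130600) → end (x,ẋ)=(-0.059336, 0.212207)
phase 2: p=0.0992, T=0.307, ωT=0.958669, cosh=1.495813, sinh=1.112410; start (x,ẋ)=(-0.059336, 0.212207) → end (x,ẋ)=(-0.062345, -0.233288)
phase 3: p=0.2080, T=0.291, ωT=0.908706, cosh=1.442077, sinh=1.039032; start (x,ẋ)=(-0.062345, -0.233288) → end (x,ẋ)=(-0.259481, -1.213576)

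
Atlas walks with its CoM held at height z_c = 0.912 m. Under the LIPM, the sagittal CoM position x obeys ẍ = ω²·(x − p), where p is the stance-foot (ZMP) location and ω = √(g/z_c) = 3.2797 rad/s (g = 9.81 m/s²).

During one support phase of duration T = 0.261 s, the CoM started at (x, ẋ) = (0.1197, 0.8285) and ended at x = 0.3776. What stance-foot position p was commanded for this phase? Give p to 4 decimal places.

ωT = 3.2797·0.261 = 0.856002; cosh(ωT) = 1.389294, sinh(ωT) = 0.964437
x(T) = p + (x₀−p)·cosh(ωT) + (ẋ₀/ω)·sinh(ωT) ⇒ p·(1 − cosh) = x(T) − x₀·cosh − (ẋ₀/ω)·sinh
numerator   = 0.3776 − (0.1197)·1.389294 − (0.8285/3.2797)·0.964437 = -0.032329
denominator = 1 − 1.389294 = -0.389294
p = -0.032329 / -0.389294 = 0.0830

p = 0.0830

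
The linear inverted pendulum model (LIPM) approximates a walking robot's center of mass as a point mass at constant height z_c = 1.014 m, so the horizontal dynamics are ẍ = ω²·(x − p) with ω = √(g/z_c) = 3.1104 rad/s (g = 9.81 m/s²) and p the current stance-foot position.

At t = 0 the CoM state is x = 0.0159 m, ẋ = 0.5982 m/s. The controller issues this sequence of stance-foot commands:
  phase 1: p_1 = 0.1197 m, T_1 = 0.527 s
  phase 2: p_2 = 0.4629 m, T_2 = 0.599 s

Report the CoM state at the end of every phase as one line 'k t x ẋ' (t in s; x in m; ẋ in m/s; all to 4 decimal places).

1 0.5270 0.3189 0.7985
2 1.1260 0.7952 1.2269

phase 1: p=0.1197, T=0.527, ωT=1.639181, cosh=2.672544, sinh=2.478405; start (x,ẋ)=(0.015900, 0.598200) → end (x,ẋ)=(0.318943, 0.798539)
phase 2: p=0.4629, T=0.599, ωT=1.863130, cosh=3.299529, sinh=3.144343; start (x,ẋ)=(0.318943, 0.798539) → end (x,ẋ)=(0.795163, 1.226880)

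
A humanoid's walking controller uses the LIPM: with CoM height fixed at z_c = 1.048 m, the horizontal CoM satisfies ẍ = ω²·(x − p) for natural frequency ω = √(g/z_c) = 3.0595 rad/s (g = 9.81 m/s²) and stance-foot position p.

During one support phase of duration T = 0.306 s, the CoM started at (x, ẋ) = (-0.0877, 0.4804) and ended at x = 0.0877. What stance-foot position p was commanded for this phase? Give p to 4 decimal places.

p = -0.1004

ωT = 3.0595·0.306 = 0.936207; cosh(ωT) = 1.471201, sinh(ωT) = 1.079089
x(T) = p + (x₀−p)·cosh(ωT) + (ẋ₀/ω)·sinh(ωT) ⇒ p·(1 − cosh) = x(T) − x₀·cosh − (ẋ₀/ω)·sinh
numerator   = 0.0877 − (-0.0877)·1.471201 − (0.4804/3.0595)·1.079089 = 0.047287
denominator = 1 − 1.471201 = -0.471201
p = 0.047287 / -0.471201 = -0.1004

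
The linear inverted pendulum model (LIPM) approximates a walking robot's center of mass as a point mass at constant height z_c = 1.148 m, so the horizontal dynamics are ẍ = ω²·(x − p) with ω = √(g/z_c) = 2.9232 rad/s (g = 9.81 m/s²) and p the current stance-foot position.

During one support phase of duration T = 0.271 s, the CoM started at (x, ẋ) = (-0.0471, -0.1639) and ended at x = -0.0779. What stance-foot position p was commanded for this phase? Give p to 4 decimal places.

p = -0.1028

ωT = 2.9232·0.271 = 0.792187; cosh(ωT) = 1.330537, sinh(ωT) = 0.877684
x(T) = p + (x₀−p)·cosh(ωT) + (ẋ₀/ω)·sinh(ωT) ⇒ p·(1 − cosh) = x(T) − x₀·cosh − (ẋ₀/ω)·sinh
numerator   = -0.0779 − (-0.0471)·1.330537 − (-0.1639/2.9232)·0.877684 = 0.033979
denominator = 1 − 1.330537 = -0.330537
p = 0.033979 / -0.330537 = -0.1028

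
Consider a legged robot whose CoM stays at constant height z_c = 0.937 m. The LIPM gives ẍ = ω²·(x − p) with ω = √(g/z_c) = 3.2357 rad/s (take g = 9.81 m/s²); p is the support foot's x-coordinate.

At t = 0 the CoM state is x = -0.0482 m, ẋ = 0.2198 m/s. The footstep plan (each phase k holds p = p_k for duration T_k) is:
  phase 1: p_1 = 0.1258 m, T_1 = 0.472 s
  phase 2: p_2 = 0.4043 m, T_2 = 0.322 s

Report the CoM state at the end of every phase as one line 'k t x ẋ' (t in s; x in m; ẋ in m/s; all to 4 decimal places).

1 0.4720 -0.1447 -0.7053
2 0.7940 -0.7412 -3.3285

phase 1: p=0.1258, T=0.472, ωT=1.527250, cosh=2.411314, sinh=2.194182; start (x,ẋ)=(-0.048200, 0.219800) → end (x,ẋ)=(-0.144719, -0.705344)
phase 2: p=0.4043, T=0.322, ωT=1.041895, cosh=1.593685, sinh=1.240900; start (x,ẋ)=(-0.144719, -0.705344) → end (x,ẋ)=(-0.741164, -3.328503)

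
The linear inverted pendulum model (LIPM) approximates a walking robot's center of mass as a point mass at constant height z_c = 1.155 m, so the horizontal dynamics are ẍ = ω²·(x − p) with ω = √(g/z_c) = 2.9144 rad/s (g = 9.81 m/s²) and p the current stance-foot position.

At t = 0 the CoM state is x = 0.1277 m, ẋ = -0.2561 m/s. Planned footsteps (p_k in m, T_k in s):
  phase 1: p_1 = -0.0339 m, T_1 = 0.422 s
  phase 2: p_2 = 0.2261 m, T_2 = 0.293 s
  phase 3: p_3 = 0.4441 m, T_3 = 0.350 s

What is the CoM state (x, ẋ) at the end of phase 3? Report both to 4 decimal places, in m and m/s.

x = 0.0628, ẋ = -0.7986

phase 1: p=-0.0339, T=0.422, ωT=1.229877, cosh=1.856568, sinh=1.564240; start (x,ẋ)=(0.127700, -0.256100) → end (x,ẋ)=(0.128665, 0.261238)
phase 2: p=0.2261, T=0.293, ωT=0.853919, cosh=1.387289, sinh=0.961546; start (x,ẋ)=(0.128665, 0.261238) → end (x,ẋ)=(0.177120, 0.089369)
phase 3: p=0.4441, T=0.350, ωT=1.020040, cosh=1.566943, sinh=1.206363; start (x,ẋ)=(0.177120, 0.089369) → end (x,ẋ)=(0.062751, -0.798617)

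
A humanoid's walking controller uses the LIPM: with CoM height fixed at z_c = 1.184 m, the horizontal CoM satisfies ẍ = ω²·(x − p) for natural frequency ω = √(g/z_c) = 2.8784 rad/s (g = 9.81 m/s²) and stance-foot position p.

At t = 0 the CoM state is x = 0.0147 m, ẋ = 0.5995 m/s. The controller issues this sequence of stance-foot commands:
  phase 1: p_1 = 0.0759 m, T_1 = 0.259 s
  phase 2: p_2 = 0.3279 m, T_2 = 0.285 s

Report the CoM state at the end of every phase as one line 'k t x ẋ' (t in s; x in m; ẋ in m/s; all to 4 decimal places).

phase 1: p=0.0759, T=0.259, ωT=0.745506, cosh=1.291001, sinh=0.816506; start (x,ẋ)=(0.014700, 0.599500) → end (x,ẋ)=(0.166949, 0.630121)
phase 2: p=0.3279, T=0.285, ωT=0.820344, cosh=1.355781, sinh=0.915500; start (x,ẋ)=(0.166949, 0.630121) → end (x,ẋ)=(0.310101, 0.430171)

1 0.2590 0.1669 0.6301
2 0.5440 0.3101 0.4302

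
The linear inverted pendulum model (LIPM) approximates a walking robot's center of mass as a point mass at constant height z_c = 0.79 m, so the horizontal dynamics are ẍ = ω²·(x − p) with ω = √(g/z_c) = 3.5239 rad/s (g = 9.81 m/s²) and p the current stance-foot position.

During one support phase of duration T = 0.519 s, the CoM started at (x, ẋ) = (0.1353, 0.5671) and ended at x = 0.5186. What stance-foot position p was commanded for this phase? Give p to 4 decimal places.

ωT = 3.5239·0.519 = 1.828904; cosh(ωT) = 3.193824, sinh(ωT) = 3.033235
x(T) = p + (x₀−p)·cosh(ωT) + (ẋ₀/ω)·sinh(ωT) ⇒ p·(1 − cosh) = x(T) − x₀·cosh − (ẋ₀/ω)·sinh
numerator   = 0.5186 − (0.1353)·3.193824 − (0.5671/3.5239)·3.033235 = -0.401662
denominator = 1 − 3.193824 = -2.193824
p = -0.401662 / -2.193824 = 0.1831

p = 0.1831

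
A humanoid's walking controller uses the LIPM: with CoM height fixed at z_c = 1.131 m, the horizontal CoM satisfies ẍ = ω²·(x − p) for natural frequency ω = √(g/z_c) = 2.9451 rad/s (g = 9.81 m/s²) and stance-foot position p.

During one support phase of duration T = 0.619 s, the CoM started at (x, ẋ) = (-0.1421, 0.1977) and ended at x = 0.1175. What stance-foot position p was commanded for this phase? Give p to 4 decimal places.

p = -0.1684

ωT = 2.9451·0.619 = 1.823017; cosh(ωT) = 3.176022, sinh(ωT) = 3.014484
x(T) = p + (x₀−p)·cosh(ωT) + (ẋ₀/ω)·sinh(ωT) ⇒ p·(1 − cosh) = x(T) − x₀·cosh − (ẋ₀/ω)·sinh
numerator   = 0.1175 − (-0.1421)·3.176022 − (0.1977/2.9451)·3.014484 = 0.366455
denominator = 1 − 3.176022 = -2.176022
p = 0.366455 / -2.176022 = -0.1684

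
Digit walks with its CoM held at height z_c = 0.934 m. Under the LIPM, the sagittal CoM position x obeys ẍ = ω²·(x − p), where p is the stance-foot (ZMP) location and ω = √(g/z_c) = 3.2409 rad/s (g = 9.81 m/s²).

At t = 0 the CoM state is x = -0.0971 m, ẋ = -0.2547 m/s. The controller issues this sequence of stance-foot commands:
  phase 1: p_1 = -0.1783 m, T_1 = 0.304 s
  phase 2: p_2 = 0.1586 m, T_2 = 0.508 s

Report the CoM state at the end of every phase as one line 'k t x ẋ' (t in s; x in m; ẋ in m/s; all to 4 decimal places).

1 0.3040 -0.1450 -0.0853
2 0.8120 -0.7239 -2.6870

phase 1: p=-0.1783, T=0.304, ωT=0.985234, cosh=1.525895, sinh=1.152543; start (x,ẋ)=(-0.097100, -0.254700) → end (x,ẋ)=(-0.144975, -0.085341)
phase 2: p=0.1586, T=0.508, ωT=1.646377, cosh=2.690449, sinh=2.497702; start (x,ẋ)=(-0.144975, -0.085341) → end (x,ẋ)=(-0.723923, -2.686984)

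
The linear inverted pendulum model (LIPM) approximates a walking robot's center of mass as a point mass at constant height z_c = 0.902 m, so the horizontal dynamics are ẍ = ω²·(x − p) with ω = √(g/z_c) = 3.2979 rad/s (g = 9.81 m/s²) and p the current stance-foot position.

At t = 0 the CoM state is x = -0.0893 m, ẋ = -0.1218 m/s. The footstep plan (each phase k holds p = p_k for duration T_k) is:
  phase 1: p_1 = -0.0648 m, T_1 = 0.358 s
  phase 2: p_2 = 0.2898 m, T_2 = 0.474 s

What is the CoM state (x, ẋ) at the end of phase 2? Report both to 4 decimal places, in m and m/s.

x = -1.0709, ẋ = -4.2452

phase 1: p=-0.0648, T=0.358, ωT=1.180648, cosh=1.781782, sinh=1.474702; start (x,ẋ)=(-0.089300, -0.121800) → end (x,ẋ)=(-0.162918, -0.336175)
phase 2: p=0.2898, T=0.474, ωT=1.563205, cosh=2.491780, sinh=2.282316; start (x,ẋ)=(-0.162918, -0.336175) → end (x,ẋ)=(-1.070924, -4.245216)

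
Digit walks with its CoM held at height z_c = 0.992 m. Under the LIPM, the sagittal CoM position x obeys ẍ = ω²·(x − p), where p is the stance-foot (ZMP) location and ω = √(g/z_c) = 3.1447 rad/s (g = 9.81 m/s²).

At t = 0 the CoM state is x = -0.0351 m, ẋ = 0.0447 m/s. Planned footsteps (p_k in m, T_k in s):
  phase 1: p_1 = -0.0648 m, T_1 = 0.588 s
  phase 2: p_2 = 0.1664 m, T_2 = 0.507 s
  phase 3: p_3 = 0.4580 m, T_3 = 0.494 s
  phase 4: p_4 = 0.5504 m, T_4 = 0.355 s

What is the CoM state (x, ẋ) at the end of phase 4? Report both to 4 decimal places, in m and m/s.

phase 1: p=-0.0648, T=0.588, ωT=1.849084, cosh=3.255688, sinh=3.098306; start (x,ẋ)=(-0.035100, 0.044700) → end (x,ẋ)=(0.075934, 0.434904)
phase 2: p=0.1664, T=0.507, ωT=1.594363, cosh=2.564114, sinh=2.361076; start (x,ẋ)=(0.075934, 0.434904) → end (x,ẋ)=(0.260967, 0.443447)
phase 3: p=0.4580, T=0.494, ωT=1.553482, cosh=2.469707, sinh=2.258196; start (x,ẋ)=(0.260967, 0.443447) → end (x,ẋ)=(0.289823, -0.304019)
phase 4: p=0.5504, T=0.355, ωT=1.116368, cosh=1.690606, sinh=1.363139; start (x,ẋ)=(0.289823, -0.304019) → end (x,ẋ)=(-0.021917, -1.630984)

x = -0.0219, ẋ = -1.6310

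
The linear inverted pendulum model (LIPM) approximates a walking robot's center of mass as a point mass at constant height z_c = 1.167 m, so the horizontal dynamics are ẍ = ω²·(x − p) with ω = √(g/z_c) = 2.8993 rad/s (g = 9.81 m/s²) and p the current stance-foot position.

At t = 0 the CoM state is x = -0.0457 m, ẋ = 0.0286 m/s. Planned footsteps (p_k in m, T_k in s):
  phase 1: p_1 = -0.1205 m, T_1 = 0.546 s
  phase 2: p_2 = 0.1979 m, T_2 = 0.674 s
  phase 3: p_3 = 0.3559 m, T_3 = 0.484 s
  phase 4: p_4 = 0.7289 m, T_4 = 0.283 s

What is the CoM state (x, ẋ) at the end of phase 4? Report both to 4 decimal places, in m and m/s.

x = 2.5441, ẋ = 5.8020

phase 1: p=-0.1205, T=0.546, ωT=1.583018, cosh=2.537492, sinh=2.332137; start (x,ẋ)=(-0.045700, 0.028600) → end (x,ẋ)=(0.092310, 0.578337)
phase 2: p=0.1979, T=0.674, ωT=1.954128, cosh=3.599726, sinh=3.458038; start (x,ẋ)=(0.092310, 0.578337) → end (x,ẋ)=(0.507595, 1.023219)
phase 3: p=0.3559, T=0.484, ωT=1.403261, cosh=2.157120, sinh=1.911326; start (x,ẋ)=(0.507595, 1.023219) → end (x,ẋ)=(1.357669, 3.047826)
phase 4: p=0.7289, T=0.283, ωT=0.820502, cosh=1.355925, sinh=0.915715; start (x,ẋ)=(1.357669, 3.047826) → end (x,ẋ)=(2.544088, 5.801961)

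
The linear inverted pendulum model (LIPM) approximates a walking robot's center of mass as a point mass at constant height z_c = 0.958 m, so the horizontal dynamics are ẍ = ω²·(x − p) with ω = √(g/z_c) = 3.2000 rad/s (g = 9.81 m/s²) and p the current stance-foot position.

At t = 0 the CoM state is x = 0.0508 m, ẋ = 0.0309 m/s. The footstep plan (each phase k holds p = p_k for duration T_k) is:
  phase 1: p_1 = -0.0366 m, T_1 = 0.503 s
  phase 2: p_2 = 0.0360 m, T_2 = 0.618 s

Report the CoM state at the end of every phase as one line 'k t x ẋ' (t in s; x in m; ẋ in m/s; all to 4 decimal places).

1 0.5030 0.2139 0.7517
2 1.1210 1.5232 4.7844

phase 1: p=-0.0366, T=0.503, ωT=1.609600, cosh=2.600389, sinh=2.400421; start (x,ẋ)=(0.050800, 0.030900) → end (x,ẋ)=(0.213853, 0.751702)
phase 2: p=0.0360, T=0.618, ωT=1.977600, cosh=3.681891, sinh=3.543490; start (x,ẋ)=(0.213853, 0.751702) → end (x,ẋ)=(1.523226, 4.784390)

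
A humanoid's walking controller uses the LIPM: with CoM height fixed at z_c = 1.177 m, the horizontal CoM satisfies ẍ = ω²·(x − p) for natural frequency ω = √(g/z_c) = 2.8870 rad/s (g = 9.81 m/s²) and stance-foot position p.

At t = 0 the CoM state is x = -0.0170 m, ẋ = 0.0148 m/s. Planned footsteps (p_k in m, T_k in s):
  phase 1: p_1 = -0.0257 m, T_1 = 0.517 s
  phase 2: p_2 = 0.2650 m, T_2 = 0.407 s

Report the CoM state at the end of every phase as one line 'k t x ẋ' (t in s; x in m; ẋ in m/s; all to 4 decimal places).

1 0.5170 0.0055 0.0876
2 0.9240 -0.1508 -0.9421

phase 1: p=-0.0257, T=0.517, ωT=1.492579, cosh=2.336673, sinh=2.111881; start (x,ẋ)=(-0.017000, 0.014800) → end (x,ẋ)=(0.005455, 0.087627)
phase 2: p=0.2650, T=0.407, ωT=1.175009, cosh=1.773494, sinh=1.464678; start (x,ẋ)=(0.005455, 0.087627) → end (x,ẋ)=(-0.150845, -0.942085)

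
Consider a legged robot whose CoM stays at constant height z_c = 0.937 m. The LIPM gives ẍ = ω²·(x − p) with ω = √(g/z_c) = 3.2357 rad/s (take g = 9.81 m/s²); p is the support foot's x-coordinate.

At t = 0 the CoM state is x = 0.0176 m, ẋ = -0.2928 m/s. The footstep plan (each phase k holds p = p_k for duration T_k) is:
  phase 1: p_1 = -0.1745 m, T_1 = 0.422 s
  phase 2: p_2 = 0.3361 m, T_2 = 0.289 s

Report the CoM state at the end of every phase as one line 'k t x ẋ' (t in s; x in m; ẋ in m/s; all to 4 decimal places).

1 0.4220 0.0606 0.5273
2 0.7110 0.1067 -0.1854

phase 1: p=-0.1745, T=0.422, ωT=1.365465, cosh=2.086404, sinh=1.831142; start (x,ẋ)=(0.017600, -0.292800) → end (x,ẋ)=(0.060597, 0.527298)
phase 2: p=0.3361, T=0.289, ωT=0.935117, cosh=1.470026, sinh=1.077486; start (x,ẋ)=(0.060597, 0.527298) → end (x,ẋ)=(0.106694, -0.185376)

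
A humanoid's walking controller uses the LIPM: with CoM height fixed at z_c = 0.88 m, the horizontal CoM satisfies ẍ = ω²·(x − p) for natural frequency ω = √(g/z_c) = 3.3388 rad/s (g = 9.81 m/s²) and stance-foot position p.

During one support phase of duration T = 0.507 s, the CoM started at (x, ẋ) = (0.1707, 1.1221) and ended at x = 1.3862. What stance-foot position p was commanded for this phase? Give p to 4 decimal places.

p = -0.0135

ωT = 3.3388·0.507 = 1.692772; cosh(ωT) = 2.809265, sinh(ωT) = 2.625257
x(T) = p + (x₀−p)·cosh(ωT) + (ẋ₀/ω)·sinh(ωT) ⇒ p·(1 − cosh) = x(T) − x₀·cosh − (ẋ₀/ω)·sinh
numerator   = 1.3862 − (0.1707)·2.809265 − (1.1221/3.3388)·2.625257 = 0.024365
denominator = 1 − 2.809265 = -1.809265
p = 0.024365 / -1.809265 = -0.0135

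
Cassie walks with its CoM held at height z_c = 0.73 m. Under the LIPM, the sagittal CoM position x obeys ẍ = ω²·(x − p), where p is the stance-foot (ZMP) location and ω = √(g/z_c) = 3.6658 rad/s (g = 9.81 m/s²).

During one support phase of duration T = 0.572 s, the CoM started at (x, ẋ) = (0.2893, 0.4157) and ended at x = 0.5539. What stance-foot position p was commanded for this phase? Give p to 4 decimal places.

ωT = 3.6658·0.572 = 2.096838; cosh(ωT) = 4.131615, sinh(ωT) = 4.008771
x(T) = p + (x₀−p)·cosh(ωT) + (ẋ₀/ω)·sinh(ωT) ⇒ p·(1 − cosh) = x(T) − x₀·cosh − (ẋ₀/ω)·sinh
numerator   = 0.5539 − (0.2893)·4.131615 − (0.4157/3.6658)·4.008771 = -1.095969
denominator = 1 − 4.131615 = -3.131615
p = -1.095969 / -3.131615 = 0.3500

p = 0.3500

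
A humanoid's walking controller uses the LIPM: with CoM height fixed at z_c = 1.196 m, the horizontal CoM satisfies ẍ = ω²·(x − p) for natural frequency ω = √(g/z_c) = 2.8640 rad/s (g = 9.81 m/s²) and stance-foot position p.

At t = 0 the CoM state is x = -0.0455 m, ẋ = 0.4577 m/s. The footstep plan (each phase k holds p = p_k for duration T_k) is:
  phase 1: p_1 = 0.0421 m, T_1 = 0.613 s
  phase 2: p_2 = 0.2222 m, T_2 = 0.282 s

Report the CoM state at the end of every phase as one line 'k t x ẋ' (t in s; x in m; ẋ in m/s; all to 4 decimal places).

1 0.6130 0.2297 0.6596
2 0.8950 0.4392 0.9060

phase 1: p=0.0421, T=0.613, ωT=1.755632, cosh=2.979951, sinh=2.807153; start (x,ẋ)=(-0.045500, 0.457700) → end (x,ẋ)=(0.229671, 0.659647)
phase 2: p=0.2222, T=0.282, ωT=0.807648, cosh=1.344266, sinh=0.898361; start (x,ẋ)=(0.229671, 0.659647) → end (x,ẋ)=(0.439157, 0.905965)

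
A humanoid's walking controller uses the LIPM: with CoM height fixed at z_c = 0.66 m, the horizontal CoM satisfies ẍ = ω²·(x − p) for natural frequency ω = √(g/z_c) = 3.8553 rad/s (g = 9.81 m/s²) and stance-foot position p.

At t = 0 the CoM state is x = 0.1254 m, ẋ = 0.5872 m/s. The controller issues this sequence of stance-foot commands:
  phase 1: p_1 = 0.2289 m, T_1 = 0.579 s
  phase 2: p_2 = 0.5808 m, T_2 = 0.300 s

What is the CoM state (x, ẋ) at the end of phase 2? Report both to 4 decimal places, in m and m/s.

x = 0.6849, ẋ = 0.8614

phase 1: p=0.2289, T=0.579, ωT=2.232219, cosh=4.713906, sinh=4.606616; start (x,ẋ)=(0.125400, 0.587200) → end (x,ẋ)=(0.442644, 0.929857)
phase 2: p=0.5808, T=0.300, ωT=1.156590, cosh=1.746816, sinh=1.432259; start (x,ẋ)=(0.442644, 0.929857) → end (x,ẋ)=(0.684912, 0.861419)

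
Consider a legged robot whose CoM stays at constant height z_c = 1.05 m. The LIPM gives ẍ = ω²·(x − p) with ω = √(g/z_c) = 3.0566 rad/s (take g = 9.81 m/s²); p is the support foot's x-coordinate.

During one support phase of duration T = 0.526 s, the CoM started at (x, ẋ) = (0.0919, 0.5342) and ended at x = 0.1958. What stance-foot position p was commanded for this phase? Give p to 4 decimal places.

ωT = 3.0566·0.526 = 1.607772; cosh(ωT) = 2.596004, sinh(ωT) = 2.395671
x(T) = p + (x₀−p)·cosh(ωT) + (ẋ₀/ω)·sinh(ωT) ⇒ p·(1 − cosh) = x(T) − x₀·cosh − (ẋ₀/ω)·sinh
numerator   = 0.1958 − (0.0919)·2.596004 − (0.5342/3.0566)·2.395671 = -0.461463
denominator = 1 − 2.596004 = -1.596004
p = -0.461463 / -1.596004 = 0.2891

p = 0.2891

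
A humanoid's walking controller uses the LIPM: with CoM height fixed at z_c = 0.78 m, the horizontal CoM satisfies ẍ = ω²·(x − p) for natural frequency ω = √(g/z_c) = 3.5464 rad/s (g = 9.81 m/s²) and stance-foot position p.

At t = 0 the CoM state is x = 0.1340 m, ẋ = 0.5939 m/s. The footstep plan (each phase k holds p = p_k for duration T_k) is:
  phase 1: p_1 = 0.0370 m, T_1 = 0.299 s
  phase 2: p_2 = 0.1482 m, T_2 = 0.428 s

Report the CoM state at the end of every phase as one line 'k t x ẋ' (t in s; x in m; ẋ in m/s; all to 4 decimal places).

1 0.2990 0.4066 1.3973
2 0.7270 1.6217 5.3310

phase 1: p=0.0370, T=0.299, ωT=1.060374, cosh=1.616888, sinh=1.270562; start (x,ẋ)=(0.134000, 0.593900) → end (x,ẋ)=(0.406613, 1.397344)
phase 2: p=0.1482, T=0.428, ωT=1.517859, cosh=2.390814, sinh=2.171633; start (x,ẋ)=(0.406613, 1.397344) → end (x,ẋ)=(1.621680, 5.330956)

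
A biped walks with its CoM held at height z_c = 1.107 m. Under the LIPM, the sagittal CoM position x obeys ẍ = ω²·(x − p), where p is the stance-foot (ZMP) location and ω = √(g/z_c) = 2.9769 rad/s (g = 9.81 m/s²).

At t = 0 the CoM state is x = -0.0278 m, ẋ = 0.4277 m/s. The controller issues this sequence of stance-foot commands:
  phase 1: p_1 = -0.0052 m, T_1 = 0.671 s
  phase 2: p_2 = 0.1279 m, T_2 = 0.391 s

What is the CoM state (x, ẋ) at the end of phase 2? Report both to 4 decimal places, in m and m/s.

x = 1.3194, ẋ = 3.6918

phase 1: p=-0.0052, T=0.671, ωT=1.997500, cosh=3.753140, sinh=3.617466; start (x,ẋ)=(-0.027800, 0.427700) → end (x,ẋ)=(0.429711, 1.361842)
phase 2: p=0.1279, T=0.391, ωT=1.163968, cosh=1.757430, sinh=1.445185; start (x,ẋ)=(0.429711, 1.361842) → end (x,ẋ)=(1.319441, 3.691786)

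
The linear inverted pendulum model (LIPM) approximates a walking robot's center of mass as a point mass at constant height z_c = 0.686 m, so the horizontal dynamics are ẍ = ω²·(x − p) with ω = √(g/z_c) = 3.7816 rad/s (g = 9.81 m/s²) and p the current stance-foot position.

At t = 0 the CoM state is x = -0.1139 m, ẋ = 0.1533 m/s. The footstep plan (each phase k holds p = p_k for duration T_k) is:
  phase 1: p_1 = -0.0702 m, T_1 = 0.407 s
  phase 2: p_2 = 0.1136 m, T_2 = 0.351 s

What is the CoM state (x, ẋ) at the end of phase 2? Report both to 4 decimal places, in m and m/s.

x = -0.2875, ẋ = -1.3144

phase 1: p=-0.0702, T=0.407, ωT=1.539111, cosh=2.437509, sinh=2.222937; start (x,ẋ)=(-0.113900, 0.153300) → end (x,ẋ)=(-0.086605, 0.006317)
phase 2: p=0.1136, T=0.351, ωT=1.327342, cosh=2.018093, sinh=1.752912; start (x,ẋ)=(-0.086605, 0.006317) → end (x,ẋ)=(-0.287504, -1.314373)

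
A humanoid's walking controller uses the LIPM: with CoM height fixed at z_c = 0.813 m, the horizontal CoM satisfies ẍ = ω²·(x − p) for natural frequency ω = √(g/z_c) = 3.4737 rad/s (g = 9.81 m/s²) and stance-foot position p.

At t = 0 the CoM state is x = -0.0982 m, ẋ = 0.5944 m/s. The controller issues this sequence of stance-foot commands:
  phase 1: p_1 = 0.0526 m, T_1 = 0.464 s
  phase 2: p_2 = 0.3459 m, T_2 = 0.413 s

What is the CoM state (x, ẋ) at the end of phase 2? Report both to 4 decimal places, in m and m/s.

x = -0.0986, ẋ = -1.2483

phase 1: p=0.0526, T=0.464, ωT=1.611797, cosh=2.605669, sinh=2.406140; start (x,ẋ)=(-0.098200, 0.594400) → end (x,ẋ)=(0.071390, 0.288392)
phase 2: p=0.3459, T=0.413, ωT=1.434638, cosh=2.218163, sinh=1.979962; start (x,ẋ)=(0.071390, 0.288392) → end (x,ẋ)=(-0.098628, -1.248321)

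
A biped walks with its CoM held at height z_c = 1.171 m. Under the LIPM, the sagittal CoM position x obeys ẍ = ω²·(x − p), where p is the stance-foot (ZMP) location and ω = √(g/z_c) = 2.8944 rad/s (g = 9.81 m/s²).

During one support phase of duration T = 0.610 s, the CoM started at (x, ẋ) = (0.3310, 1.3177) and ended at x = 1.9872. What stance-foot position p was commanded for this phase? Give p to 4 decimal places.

p = 0.1494

ωT = 2.8944·0.610 = 1.765584; cosh(ωT) = 3.008036, sinh(ωT) = 2.836949
x(T) = p + (x₀−p)·cosh(ωT) + (ẋ₀/ω)·sinh(ωT) ⇒ p·(1 − cosh) = x(T) − x₀·cosh − (ẋ₀/ω)·sinh
numerator   = 1.9872 − (0.3310)·3.008036 − (1.3177/2.8944)·2.836949 = -0.300005
denominator = 1 − 3.008036 = -2.008036
p = -0.300005 / -2.008036 = 0.1494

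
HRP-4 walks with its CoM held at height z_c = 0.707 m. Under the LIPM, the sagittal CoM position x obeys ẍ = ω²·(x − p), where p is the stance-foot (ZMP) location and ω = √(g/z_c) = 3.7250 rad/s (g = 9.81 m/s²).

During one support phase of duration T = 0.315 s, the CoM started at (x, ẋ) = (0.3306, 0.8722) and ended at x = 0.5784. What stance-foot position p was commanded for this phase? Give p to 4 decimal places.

p = 0.4531

ωT = 3.7250·0.315 = 1.173375; cosh(ωT) = 1.771103, sinh(ωT) = 1.461782
x(T) = p + (x₀−p)·cosh(ωT) + (ẋ₀/ω)·sinh(ωT) ⇒ p·(1 − cosh) = x(T) − x₀·cosh − (ẋ₀/ω)·sinh
numerator   = 0.5784 − (0.3306)·1.771103 − (0.8722/3.7250)·1.461782 = -0.349400
denominator = 1 − 1.771103 = -0.771103
p = -0.349400 / -0.771103 = 0.4531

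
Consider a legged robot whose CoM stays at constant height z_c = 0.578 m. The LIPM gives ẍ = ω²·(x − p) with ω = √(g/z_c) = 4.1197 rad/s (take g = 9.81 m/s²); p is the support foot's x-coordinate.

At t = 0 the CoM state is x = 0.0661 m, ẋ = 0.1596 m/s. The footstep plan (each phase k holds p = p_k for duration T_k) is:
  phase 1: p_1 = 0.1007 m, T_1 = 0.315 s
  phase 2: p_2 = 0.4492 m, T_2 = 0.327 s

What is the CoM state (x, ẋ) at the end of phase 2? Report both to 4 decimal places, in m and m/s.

phase 1: p=0.1007, T=0.315, ωT=1.297705, cosh=1.967022, sinh=1.693865; start (x,ẋ)=(0.066100, 0.159600) → end (x,ẋ)=(0.098262, 0.072491)
phase 2: p=0.4492, T=0.327, ωT=1.347142, cosh=2.053199, sinh=1.793217; start (x,ẋ)=(0.098262, 0.072491) → end (x,ẋ)=(-0.239791, -2.443719)

x = -0.2398, ẋ = -2.4437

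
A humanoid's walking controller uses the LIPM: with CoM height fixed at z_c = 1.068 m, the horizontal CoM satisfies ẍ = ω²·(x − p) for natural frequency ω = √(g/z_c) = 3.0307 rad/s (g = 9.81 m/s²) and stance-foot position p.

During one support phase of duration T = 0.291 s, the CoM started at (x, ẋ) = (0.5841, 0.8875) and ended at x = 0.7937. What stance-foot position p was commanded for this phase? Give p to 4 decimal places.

ωT = 3.0307·0.291 = 0.881934; cosh(ωT) = 1.414774, sinh(ωT) = 1.000792
x(T) = p + (x₀−p)·cosh(ωT) + (ẋ₀/ω)·sinh(ωT) ⇒ p·(1 − cosh) = x(T) − x₀·cosh − (ẋ₀/ω)·sinh
numerator   = 0.7937 − (0.5841)·1.414774 − (0.8875/3.0307)·1.000792 = -0.325738
denominator = 1 − 1.414774 = -0.414774
p = -0.325738 / -0.414774 = 0.7853

p = 0.7853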